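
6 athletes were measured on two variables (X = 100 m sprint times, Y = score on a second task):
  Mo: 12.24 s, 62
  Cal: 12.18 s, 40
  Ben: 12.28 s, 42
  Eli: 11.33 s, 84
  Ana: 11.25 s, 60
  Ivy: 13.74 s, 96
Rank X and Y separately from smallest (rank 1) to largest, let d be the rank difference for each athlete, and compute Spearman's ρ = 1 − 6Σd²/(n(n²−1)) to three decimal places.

Ranks of variable 1: 4, 3, 5, 2, 1, 6
Ranks of variable 2: 4, 1, 2, 5, 3, 6
d = r₁ − r₂: 0, 2, 3, -3, -2, 0
d²: 0, 4, 9, 9, 4, 0; Σd² = 26
ρ = 1 − 6·26/(6·35) = 1 − 156/210 = 0.257

0.257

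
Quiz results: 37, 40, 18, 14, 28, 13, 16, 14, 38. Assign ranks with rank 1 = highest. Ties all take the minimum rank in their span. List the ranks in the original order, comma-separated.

3, 1, 5, 7, 4, 9, 6, 7, 2

Sorted (descending): 40, 38, 37, 28, 18, 16, 14, 14, 13
The 2 values of 14 occupy positions 7–8 → each gets rank 7.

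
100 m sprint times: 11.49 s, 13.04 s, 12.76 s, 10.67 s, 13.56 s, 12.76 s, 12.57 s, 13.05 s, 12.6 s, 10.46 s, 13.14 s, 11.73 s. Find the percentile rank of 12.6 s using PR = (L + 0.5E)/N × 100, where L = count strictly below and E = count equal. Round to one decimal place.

45.8

N = 12.
Strictly below 12.6: 5. Equal to 12.6: 1.
PR = (5 + 0.5·1)/12 × 100 = 45.8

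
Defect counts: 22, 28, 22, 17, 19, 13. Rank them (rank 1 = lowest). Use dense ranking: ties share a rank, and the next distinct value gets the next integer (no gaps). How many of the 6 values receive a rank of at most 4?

Sorted (ascending): 13, 17, 19, 22, 22, 28
The 2 values of 22 share dense rank 4.
Remaining distinct values take the next consecutive integers.
Ranks ≤ 4: {1, 2, 3, 4, 4} → 5 values.

5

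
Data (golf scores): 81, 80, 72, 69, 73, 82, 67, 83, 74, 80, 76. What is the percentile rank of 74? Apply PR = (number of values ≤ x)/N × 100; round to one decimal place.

N = 11.
Strictly below 74: 4. Equal to 74: 1.
PR = 5/11 × 100 = 45.5

45.5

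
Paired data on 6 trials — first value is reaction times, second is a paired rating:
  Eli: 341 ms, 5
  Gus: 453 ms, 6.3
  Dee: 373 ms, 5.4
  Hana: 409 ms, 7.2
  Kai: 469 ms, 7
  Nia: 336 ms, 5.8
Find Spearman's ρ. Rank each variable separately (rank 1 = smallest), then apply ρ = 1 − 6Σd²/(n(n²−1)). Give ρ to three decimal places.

Ranks of variable 1: 2, 5, 3, 4, 6, 1
Ranks of variable 2: 1, 4, 2, 6, 5, 3
d = r₁ − r₂: 1, 1, 1, -2, 1, -2
d²: 1, 1, 1, 4, 1, 4; Σd² = 12
ρ = 1 − 6·12/(6·35) = 1 − 72/210 = 0.657

0.657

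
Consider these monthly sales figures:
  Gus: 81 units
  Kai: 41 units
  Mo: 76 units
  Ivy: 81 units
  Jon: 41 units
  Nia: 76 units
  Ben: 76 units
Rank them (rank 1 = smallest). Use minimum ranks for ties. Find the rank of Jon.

Sorted (ascending): 41, 41, 76, 76, 76, 81, 81
The 2 values of 41 occupy positions 1–2 → each gets rank 1.
The 3 values of 76 occupy positions 3–5 → each gets rank 3.
The 2 values of 81 occupy positions 6–7 → each gets rank 6.
Jon has value 41 units → rank 1.

1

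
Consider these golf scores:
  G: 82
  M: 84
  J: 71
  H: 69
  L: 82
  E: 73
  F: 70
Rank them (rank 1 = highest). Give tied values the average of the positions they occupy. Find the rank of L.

Sorted (descending): 84, 82, 82, 73, 71, 70, 69
The 2 values of 82 occupy positions 2–3 → average rank (2+3)/2 = 2.5.
L has value 82 → rank 2.5.

2.5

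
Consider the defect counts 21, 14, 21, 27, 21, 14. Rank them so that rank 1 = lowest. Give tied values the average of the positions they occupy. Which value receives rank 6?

27

Sorted (ascending): 14, 14, 21, 21, 21, 27
The 2 values of 14 occupy positions 1–2 → average rank (1+2)/2 = 1.5.
The 3 values of 21 occupy positions 3–5 → average rank 4.
Rank 6 → value 27.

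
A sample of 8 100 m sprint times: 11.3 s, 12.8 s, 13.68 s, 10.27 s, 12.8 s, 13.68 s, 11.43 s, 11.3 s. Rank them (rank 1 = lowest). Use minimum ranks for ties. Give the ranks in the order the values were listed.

2, 5, 7, 1, 5, 7, 4, 2

Sorted (ascending): 10.27, 11.3, 11.3, 11.43, 12.8, 12.8, 13.68, 13.68
The 2 values of 11.3 occupy positions 2–3 → each gets rank 2.
The 2 values of 12.8 occupy positions 5–6 → each gets rank 5.
The 2 values of 13.68 occupy positions 7–8 → each gets rank 7.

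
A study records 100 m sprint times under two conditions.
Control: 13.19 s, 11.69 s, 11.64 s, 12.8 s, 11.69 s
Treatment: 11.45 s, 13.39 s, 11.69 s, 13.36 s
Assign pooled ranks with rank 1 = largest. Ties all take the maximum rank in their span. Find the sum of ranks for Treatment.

19

Sorted (descending): 13.39, 13.36, 13.19, 12.8, 11.69, 11.69, 11.69, 11.64, 11.45
The 3 values of 11.69 occupy positions 5–7 → each gets rank 7.
Treatment values → pooled ranks: 11.45→9, 13.39→1, 11.69→7, 13.36→2
Rank sum = 9 + 1 + 7 + 2 = 19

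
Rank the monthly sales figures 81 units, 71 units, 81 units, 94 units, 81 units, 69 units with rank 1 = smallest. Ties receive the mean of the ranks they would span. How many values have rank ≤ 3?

2

Sorted (ascending): 69, 71, 81, 81, 81, 94
The 3 values of 81 occupy positions 3–5 → average rank 4.
Ranks ≤ 3: {1, 2} → 2 values.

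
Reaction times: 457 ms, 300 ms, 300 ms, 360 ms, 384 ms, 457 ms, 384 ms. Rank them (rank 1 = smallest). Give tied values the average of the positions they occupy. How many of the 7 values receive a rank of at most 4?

Sorted (ascending): 300, 300, 360, 384, 384, 457, 457
The 2 values of 300 occupy positions 1–2 → average rank (1+2)/2 = 1.5.
The 2 values of 384 occupy positions 4–5 → average rank (4+5)/2 = 4.5.
The 2 values of 457 occupy positions 6–7 → average rank (6+7)/2 = 6.5.
Ranks ≤ 4: {1.5, 1.5, 3} → 3 values.

3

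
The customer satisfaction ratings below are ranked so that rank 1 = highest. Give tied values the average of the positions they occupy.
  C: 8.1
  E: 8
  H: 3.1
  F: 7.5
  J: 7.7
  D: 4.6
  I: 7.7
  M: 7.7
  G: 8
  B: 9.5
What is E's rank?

3.5

Sorted (descending): 9.5, 8.1, 8, 8, 7.7, 7.7, 7.7, 7.5, 4.6, 3.1
The 2 values of 8 occupy positions 3–4 → average rank (3+4)/2 = 3.5.
The 3 values of 7.7 occupy positions 5–7 → average rank 6.
E has value 8 → rank 3.5.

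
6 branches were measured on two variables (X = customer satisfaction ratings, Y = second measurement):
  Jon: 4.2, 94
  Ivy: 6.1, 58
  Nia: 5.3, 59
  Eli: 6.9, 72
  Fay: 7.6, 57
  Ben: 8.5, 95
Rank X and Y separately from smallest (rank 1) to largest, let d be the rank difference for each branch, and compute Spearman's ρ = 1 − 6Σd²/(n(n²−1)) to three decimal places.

0.029

Ranks of variable 1: 1, 3, 2, 4, 5, 6
Ranks of variable 2: 5, 2, 3, 4, 1, 6
d = r₁ − r₂: -4, 1, -1, 0, 4, 0
d²: 16, 1, 1, 0, 16, 0; Σd² = 34
ρ = 1 − 6·34/(6·35) = 1 − 204/210 = 0.029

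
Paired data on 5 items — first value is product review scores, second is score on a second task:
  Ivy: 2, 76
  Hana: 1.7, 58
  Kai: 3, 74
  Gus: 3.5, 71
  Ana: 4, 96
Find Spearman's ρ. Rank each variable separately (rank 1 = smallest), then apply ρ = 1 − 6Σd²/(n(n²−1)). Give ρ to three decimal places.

0.600

Ranks of variable 1: 2, 1, 3, 4, 5
Ranks of variable 2: 4, 1, 3, 2, 5
d = r₁ − r₂: -2, 0, 0, 2, 0
d²: 4, 0, 0, 4, 0; Σd² = 8
ρ = 1 − 6·8/(5·24) = 1 − 48/120 = 0.600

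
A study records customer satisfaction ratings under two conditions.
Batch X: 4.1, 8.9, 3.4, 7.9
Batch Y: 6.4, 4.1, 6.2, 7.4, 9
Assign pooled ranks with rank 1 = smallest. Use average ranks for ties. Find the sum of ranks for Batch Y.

Sorted (ascending): 3.4, 4.1, 4.1, 6.2, 6.4, 7.4, 7.9, 8.9, 9
The 2 values of 4.1 occupy positions 2–3 → average rank (2+3)/2 = 2.5.
Batch Y values → pooled ranks: 6.4→5, 4.1→2.5, 6.2→4, 7.4→6, 9→9
Rank sum = 5 + 2.5 + 4 + 6 + 9 = 26.5

26.5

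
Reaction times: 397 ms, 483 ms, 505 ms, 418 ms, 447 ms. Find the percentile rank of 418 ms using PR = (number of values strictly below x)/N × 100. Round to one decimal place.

N = 5.
Strictly below 418: 1. Equal to 418: 1.
PR = 1/5 × 100 = 20.0

20.0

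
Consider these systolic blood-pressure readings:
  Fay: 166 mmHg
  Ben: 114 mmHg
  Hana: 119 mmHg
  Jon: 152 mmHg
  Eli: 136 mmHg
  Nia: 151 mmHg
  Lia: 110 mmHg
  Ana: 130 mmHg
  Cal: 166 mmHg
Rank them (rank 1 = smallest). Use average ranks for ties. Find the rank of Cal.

8.5

Sorted (ascending): 110, 114, 119, 130, 136, 151, 152, 166, 166
The 2 values of 166 occupy positions 8–9 → average rank (8+9)/2 = 8.5.
Cal has value 166 mmHg → rank 8.5.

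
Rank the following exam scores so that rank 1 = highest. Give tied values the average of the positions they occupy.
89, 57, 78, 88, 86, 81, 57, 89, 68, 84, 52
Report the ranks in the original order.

1.5, 9.5, 7, 3, 4, 6, 9.5, 1.5, 8, 5, 11

Sorted (descending): 89, 89, 88, 86, 84, 81, 78, 68, 57, 57, 52
The 2 values of 89 occupy positions 1–2 → average rank (1+2)/2 = 1.5.
The 2 values of 57 occupy positions 9–10 → average rank (9+10)/2 = 9.5.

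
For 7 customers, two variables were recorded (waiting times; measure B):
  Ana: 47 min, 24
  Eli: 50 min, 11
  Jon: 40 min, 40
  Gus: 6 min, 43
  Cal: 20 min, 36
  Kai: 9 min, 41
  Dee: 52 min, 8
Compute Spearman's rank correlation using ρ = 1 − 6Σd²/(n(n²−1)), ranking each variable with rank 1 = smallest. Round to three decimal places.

Ranks of variable 1: 5, 6, 4, 1, 3, 2, 7
Ranks of variable 2: 3, 2, 5, 7, 4, 6, 1
d = r₁ − r₂: 2, 4, -1, -6, -1, -4, 6
d²: 4, 16, 1, 36, 1, 16, 36; Σd² = 110
ρ = 1 − 6·110/(7·48) = 1 − 660/336 = -0.964

-0.964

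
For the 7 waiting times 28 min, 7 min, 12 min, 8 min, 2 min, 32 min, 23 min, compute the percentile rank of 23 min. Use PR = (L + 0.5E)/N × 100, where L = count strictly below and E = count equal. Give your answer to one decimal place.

64.3

N = 7.
Strictly below 23: 4. Equal to 23: 1.
PR = (4 + 0.5·1)/7 × 100 = 64.3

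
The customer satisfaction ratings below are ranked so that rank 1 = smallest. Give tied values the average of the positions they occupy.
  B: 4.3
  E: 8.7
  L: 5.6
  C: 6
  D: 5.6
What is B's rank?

1

Sorted (ascending): 4.3, 5.6, 5.6, 6, 8.7
The 2 values of 5.6 occupy positions 2–3 → average rank (2+3)/2 = 2.5.
B has value 4.3 → rank 1.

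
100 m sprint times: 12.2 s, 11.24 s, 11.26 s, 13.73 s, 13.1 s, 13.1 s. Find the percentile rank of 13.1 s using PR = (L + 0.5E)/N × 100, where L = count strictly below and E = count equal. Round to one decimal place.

N = 6.
Strictly below 13.1: 3. Equal to 13.1: 2.
PR = (3 + 0.5·2)/6 × 100 = 66.7

66.7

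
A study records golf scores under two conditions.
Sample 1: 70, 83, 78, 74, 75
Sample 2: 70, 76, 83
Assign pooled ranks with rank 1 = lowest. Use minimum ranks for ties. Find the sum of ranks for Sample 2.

Sorted (ascending): 70, 70, 74, 75, 76, 78, 83, 83
The 2 values of 70 occupy positions 1–2 → each gets rank 1.
The 2 values of 83 occupy positions 7–8 → each gets rank 7.
Sample 2 values → pooled ranks: 70→1, 76→5, 83→7
Rank sum = 1 + 5 + 7 = 13

13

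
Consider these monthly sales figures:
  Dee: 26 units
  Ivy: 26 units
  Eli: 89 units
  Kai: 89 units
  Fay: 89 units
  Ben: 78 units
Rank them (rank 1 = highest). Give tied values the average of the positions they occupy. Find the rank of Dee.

5.5

Sorted (descending): 89, 89, 89, 78, 26, 26
The 3 values of 89 occupy positions 1–3 → average rank 2.
The 2 values of 26 occupy positions 5–6 → average rank (5+6)/2 = 5.5.
Dee has value 26 units → rank 5.5.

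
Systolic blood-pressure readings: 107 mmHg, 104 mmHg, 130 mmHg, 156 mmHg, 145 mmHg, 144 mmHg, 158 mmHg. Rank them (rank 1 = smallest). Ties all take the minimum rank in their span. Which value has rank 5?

Sorted (ascending): 104, 107, 130, 144, 145, 156, 158
No ties — each value takes its position as its rank.
Rank 5 → value 145.

145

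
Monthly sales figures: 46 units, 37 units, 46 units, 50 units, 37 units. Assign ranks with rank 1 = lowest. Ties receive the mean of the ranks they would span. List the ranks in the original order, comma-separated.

3.5, 1.5, 3.5, 5, 1.5

Sorted (ascending): 37, 37, 46, 46, 50
The 2 values of 37 occupy positions 1–2 → average rank (1+2)/2 = 1.5.
The 2 values of 46 occupy positions 3–4 → average rank (3+4)/2 = 3.5.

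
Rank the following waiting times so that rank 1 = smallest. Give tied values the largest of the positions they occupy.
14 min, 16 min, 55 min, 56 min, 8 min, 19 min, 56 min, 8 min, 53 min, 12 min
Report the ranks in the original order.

Sorted (ascending): 8, 8, 12, 14, 16, 19, 53, 55, 56, 56
The 2 values of 8 occupy positions 1–2 → each gets rank 2.
The 2 values of 56 occupy positions 9–10 → each gets rank 10.

4, 5, 8, 10, 2, 6, 10, 2, 7, 3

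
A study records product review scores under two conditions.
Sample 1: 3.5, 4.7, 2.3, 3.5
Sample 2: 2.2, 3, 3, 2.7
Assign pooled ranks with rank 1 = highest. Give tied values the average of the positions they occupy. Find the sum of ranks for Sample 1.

Sorted (descending): 4.7, 3.5, 3.5, 3, 3, 2.7, 2.3, 2.2
The 2 values of 3.5 occupy positions 2–3 → average rank (2+3)/2 = 2.5.
The 2 values of 3 occupy positions 4–5 → average rank (4+5)/2 = 4.5.
Sample 1 values → pooled ranks: 3.5→2.5, 4.7→1, 2.3→7, 3.5→2.5
Rank sum = 2.5 + 1 + 7 + 2.5 = 13

13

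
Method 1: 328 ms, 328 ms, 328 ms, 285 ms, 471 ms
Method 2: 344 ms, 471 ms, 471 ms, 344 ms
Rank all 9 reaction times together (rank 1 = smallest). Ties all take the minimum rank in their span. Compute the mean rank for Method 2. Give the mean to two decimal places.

6.00

Sorted (ascending): 285, 328, 328, 328, 344, 344, 471, 471, 471
The 3 values of 328 occupy positions 2–4 → each gets rank 2.
The 2 values of 344 occupy positions 5–6 → each gets rank 5.
The 3 values of 471 occupy positions 7–9 → each gets rank 7.
Method 2 values → pooled ranks: 344→5, 471→7, 471→7, 344→5
Mean rank = (5 + 7 + 7 + 5) / 4 = 6.00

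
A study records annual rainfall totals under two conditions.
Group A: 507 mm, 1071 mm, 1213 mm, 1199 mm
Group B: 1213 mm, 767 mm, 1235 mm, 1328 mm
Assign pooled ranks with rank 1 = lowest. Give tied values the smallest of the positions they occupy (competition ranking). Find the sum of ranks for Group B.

Sorted (ascending): 507, 767, 1071, 1199, 1213, 1213, 1235, 1328
The 2 values of 1213 occupy positions 5–6 → each gets rank 5.
Group B values → pooled ranks: 1213→5, 767→2, 1235→7, 1328→8
Rank sum = 5 + 2 + 7 + 8 = 22

22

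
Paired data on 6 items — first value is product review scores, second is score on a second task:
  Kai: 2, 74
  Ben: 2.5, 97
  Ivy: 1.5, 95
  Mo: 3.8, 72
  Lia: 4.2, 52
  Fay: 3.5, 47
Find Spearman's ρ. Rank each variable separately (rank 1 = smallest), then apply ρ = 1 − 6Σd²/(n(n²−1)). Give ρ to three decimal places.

-0.657

Ranks of variable 1: 2, 3, 1, 5, 6, 4
Ranks of variable 2: 4, 6, 5, 3, 2, 1
d = r₁ − r₂: -2, -3, -4, 2, 4, 3
d²: 4, 9, 16, 4, 16, 9; Σd² = 58
ρ = 1 − 6·58/(6·35) = 1 − 348/210 = -0.657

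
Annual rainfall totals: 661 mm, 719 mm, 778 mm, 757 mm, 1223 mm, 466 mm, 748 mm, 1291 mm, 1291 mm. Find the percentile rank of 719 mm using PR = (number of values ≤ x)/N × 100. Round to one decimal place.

33.3

N = 9.
Strictly below 719: 2. Equal to 719: 1.
PR = 3/9 × 100 = 33.3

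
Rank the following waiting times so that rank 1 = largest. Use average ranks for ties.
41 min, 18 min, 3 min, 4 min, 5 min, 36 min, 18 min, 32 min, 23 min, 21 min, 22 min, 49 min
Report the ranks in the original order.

2, 8.5, 12, 11, 10, 3, 8.5, 4, 5, 7, 6, 1

Sorted (descending): 49, 41, 36, 32, 23, 22, 21, 18, 18, 5, 4, 3
The 2 values of 18 occupy positions 8–9 → average rank (8+9)/2 = 8.5.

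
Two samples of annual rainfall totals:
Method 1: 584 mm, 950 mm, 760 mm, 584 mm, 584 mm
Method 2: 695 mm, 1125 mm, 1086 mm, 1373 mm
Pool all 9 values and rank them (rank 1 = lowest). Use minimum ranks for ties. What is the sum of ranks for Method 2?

28

Sorted (ascending): 584, 584, 584, 695, 760, 950, 1086, 1125, 1373
The 3 values of 584 occupy positions 1–3 → each gets rank 1.
Method 2 values → pooled ranks: 695→4, 1125→8, 1086→7, 1373→9
Rank sum = 4 + 8 + 7 + 9 = 28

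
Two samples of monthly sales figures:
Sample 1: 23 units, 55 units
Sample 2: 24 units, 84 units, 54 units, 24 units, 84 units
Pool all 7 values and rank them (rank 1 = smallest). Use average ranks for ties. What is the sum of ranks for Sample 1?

6

Sorted (ascending): 23, 24, 24, 54, 55, 84, 84
The 2 values of 24 occupy positions 2–3 → average rank (2+3)/2 = 2.5.
The 2 values of 84 occupy positions 6–7 → average rank (6+7)/2 = 6.5.
Sample 1 values → pooled ranks: 23→1, 55→5
Rank sum = 1 + 5 = 6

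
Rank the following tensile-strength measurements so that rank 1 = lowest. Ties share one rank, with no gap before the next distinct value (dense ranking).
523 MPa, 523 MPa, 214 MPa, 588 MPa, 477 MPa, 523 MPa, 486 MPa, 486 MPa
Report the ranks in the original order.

4, 4, 1, 5, 2, 4, 3, 3

Sorted (ascending): 214, 477, 486, 486, 523, 523, 523, 588
The 2 values of 486 share dense rank 3.
The 3 values of 523 share dense rank 4.
Remaining distinct values take the next consecutive integers.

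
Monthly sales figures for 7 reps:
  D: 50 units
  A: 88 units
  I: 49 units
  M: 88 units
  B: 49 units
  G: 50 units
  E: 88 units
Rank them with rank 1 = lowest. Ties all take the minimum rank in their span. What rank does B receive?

Sorted (ascending): 49, 49, 50, 50, 88, 88, 88
The 2 values of 49 occupy positions 1–2 → each gets rank 1.
The 2 values of 50 occupy positions 3–4 → each gets rank 3.
The 3 values of 88 occupy positions 5–7 → each gets rank 5.
B has value 49 units → rank 1.

1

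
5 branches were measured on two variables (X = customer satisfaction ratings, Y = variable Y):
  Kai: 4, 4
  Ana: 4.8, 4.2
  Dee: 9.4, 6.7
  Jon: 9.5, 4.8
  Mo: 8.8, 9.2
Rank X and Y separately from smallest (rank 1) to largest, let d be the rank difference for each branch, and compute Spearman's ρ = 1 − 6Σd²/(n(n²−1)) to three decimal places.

Ranks of variable 1: 1, 2, 4, 5, 3
Ranks of variable 2: 1, 2, 4, 3, 5
d = r₁ − r₂: 0, 0, 0, 2, -2
d²: 0, 0, 0, 4, 4; Σd² = 8
ρ = 1 − 6·8/(5·24) = 1 − 48/120 = 0.600

0.600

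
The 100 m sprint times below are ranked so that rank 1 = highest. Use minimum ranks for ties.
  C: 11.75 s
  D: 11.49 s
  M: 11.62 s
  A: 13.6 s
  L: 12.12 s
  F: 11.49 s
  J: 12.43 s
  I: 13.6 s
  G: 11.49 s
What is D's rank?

Sorted (descending): 13.6, 13.6, 12.43, 12.12, 11.75, 11.62, 11.49, 11.49, 11.49
The 2 values of 13.6 occupy positions 1–2 → each gets rank 1.
The 3 values of 11.49 occupy positions 7–9 → each gets rank 7.
D has value 11.49 s → rank 7.

7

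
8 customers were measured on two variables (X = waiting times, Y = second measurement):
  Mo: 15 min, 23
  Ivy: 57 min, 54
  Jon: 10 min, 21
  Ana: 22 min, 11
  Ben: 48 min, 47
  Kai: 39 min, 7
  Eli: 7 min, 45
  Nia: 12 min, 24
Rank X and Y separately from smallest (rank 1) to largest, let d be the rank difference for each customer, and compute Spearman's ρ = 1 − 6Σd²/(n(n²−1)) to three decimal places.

Ranks of variable 1: 4, 8, 2, 5, 7, 6, 1, 3
Ranks of variable 2: 4, 8, 3, 2, 7, 1, 6, 5
d = r₁ − r₂: 0, 0, -1, 3, 0, 5, -5, -2
d²: 0, 0, 1, 9, 0, 25, 25, 4; Σd² = 64
ρ = 1 − 6·64/(8·63) = 1 − 384/504 = 0.238

0.238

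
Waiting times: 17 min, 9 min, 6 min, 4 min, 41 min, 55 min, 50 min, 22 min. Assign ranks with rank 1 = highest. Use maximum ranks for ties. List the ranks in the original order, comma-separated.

5, 6, 7, 8, 3, 1, 2, 4

Sorted (descending): 55, 50, 41, 22, 17, 9, 6, 4
No ties — each value takes its position as its rank.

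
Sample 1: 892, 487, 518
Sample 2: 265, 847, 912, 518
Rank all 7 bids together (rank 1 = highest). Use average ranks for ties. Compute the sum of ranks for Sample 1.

12.5

Sorted (descending): 912, 892, 847, 518, 518, 487, 265
The 2 values of 518 occupy positions 4–5 → average rank (4+5)/2 = 4.5.
Sample 1 values → pooled ranks: 892→2, 487→6, 518→4.5
Rank sum = 2 + 6 + 4.5 = 12.5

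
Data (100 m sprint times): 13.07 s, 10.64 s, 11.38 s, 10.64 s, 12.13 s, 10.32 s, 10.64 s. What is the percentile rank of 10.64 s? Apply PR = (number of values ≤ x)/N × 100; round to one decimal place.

N = 7.
Strictly below 10.64: 1. Equal to 10.64: 3.
PR = 4/7 × 100 = 57.1

57.1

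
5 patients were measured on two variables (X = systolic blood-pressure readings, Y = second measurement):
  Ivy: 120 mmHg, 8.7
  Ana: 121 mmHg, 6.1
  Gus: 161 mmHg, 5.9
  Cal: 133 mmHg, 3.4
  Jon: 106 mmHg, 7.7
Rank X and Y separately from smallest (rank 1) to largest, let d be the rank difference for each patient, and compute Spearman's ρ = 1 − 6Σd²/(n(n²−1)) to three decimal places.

-0.800

Ranks of variable 1: 2, 3, 5, 4, 1
Ranks of variable 2: 5, 3, 2, 1, 4
d = r₁ − r₂: -3, 0, 3, 3, -3
d²: 9, 0, 9, 9, 9; Σd² = 36
ρ = 1 − 6·36/(5·24) = 1 − 216/120 = -0.800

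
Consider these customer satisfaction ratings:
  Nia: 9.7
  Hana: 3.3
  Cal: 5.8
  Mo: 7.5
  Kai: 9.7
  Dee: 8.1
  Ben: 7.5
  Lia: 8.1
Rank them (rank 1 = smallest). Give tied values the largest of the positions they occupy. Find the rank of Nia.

8

Sorted (ascending): 3.3, 5.8, 7.5, 7.5, 8.1, 8.1, 9.7, 9.7
The 2 values of 7.5 occupy positions 3–4 → each gets rank 4.
The 2 values of 8.1 occupy positions 5–6 → each gets rank 6.
The 2 values of 9.7 occupy positions 7–8 → each gets rank 8.
Nia has value 9.7 → rank 8.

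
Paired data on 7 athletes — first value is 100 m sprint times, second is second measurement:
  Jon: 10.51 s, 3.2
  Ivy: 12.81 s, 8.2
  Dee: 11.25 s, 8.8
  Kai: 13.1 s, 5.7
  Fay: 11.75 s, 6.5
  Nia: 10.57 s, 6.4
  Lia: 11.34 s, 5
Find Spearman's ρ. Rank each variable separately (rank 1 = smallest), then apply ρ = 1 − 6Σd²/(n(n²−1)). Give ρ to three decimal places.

Ranks of variable 1: 1, 6, 3, 7, 5, 2, 4
Ranks of variable 2: 1, 6, 7, 3, 5, 4, 2
d = r₁ − r₂: 0, 0, -4, 4, 0, -2, 2
d²: 0, 0, 16, 16, 0, 4, 4; Σd² = 40
ρ = 1 − 6·40/(7·48) = 1 − 240/336 = 0.286

0.286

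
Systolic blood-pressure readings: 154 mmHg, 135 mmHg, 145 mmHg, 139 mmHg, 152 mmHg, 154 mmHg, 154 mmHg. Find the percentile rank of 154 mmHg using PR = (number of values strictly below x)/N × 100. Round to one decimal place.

57.1

N = 7.
Strictly below 154: 4. Equal to 154: 3.
PR = 4/7 × 100 = 57.1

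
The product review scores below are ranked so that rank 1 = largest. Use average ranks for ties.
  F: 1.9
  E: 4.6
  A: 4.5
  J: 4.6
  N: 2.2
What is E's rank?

Sorted (descending): 4.6, 4.6, 4.5, 2.2, 1.9
The 2 values of 4.6 occupy positions 1–2 → average rank (1+2)/2 = 1.5.
E has value 4.6 → rank 1.5.

1.5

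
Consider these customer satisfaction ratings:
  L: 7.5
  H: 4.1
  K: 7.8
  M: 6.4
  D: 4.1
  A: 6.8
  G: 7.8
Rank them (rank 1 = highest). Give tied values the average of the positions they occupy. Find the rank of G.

1.5

Sorted (descending): 7.8, 7.8, 7.5, 6.8, 6.4, 4.1, 4.1
The 2 values of 7.8 occupy positions 1–2 → average rank (1+2)/2 = 1.5.
The 2 values of 4.1 occupy positions 6–7 → average rank (6+7)/2 = 6.5.
G has value 7.8 → rank 1.5.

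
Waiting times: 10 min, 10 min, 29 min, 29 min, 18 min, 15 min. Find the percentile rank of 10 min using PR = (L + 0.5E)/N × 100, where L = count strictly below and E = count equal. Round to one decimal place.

16.7

N = 6.
Strictly below 10: 0. Equal to 10: 2.
PR = (0 + 0.5·2)/6 × 100 = 16.7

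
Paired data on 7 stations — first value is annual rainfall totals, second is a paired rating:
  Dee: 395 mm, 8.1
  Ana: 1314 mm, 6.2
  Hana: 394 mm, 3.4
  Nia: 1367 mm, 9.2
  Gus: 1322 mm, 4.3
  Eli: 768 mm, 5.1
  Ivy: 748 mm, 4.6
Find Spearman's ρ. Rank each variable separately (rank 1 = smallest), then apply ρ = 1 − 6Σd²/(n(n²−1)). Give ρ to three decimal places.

Ranks of variable 1: 2, 5, 1, 7, 6, 4, 3
Ranks of variable 2: 6, 5, 1, 7, 2, 4, 3
d = r₁ − r₂: -4, 0, 0, 0, 4, 0, 0
d²: 16, 0, 0, 0, 16, 0, 0; Σd² = 32
ρ = 1 − 6·32/(7·48) = 1 − 192/336 = 0.429

0.429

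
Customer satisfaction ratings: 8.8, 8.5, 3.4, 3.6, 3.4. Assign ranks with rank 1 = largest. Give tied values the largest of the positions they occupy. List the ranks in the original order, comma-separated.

1, 2, 5, 3, 5

Sorted (descending): 8.8, 8.5, 3.6, 3.4, 3.4
The 2 values of 3.4 occupy positions 4–5 → each gets rank 5.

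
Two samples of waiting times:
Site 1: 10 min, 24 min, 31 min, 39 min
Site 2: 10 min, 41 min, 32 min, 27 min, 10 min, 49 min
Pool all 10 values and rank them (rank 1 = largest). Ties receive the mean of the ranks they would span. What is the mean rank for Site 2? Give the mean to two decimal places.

Sorted (descending): 49, 41, 39, 32, 31, 27, 24, 10, 10, 10
The 3 values of 10 occupy positions 8–10 → average rank 9.
Site 2 values → pooled ranks: 10→9, 41→2, 32→4, 27→6, 10→9, 49→1
Mean rank = (9 + 2 + 4 + 6 + 9 + 1) / 6 = 5.17

5.17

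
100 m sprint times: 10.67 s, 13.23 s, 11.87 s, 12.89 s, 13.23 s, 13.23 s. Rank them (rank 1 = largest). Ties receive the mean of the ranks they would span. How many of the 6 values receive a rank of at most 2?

3

Sorted (descending): 13.23, 13.23, 13.23, 12.89, 11.87, 10.67
The 3 values of 13.23 occupy positions 1–3 → average rank 2.
Ranks ≤ 2: {2, 2, 2} → 3 values.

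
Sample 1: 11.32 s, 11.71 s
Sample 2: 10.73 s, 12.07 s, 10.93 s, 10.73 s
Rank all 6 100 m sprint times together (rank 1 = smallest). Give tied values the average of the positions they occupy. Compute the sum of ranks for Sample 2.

Sorted (ascending): 10.73, 10.73, 10.93, 11.32, 11.71, 12.07
The 2 values of 10.73 occupy positions 1–2 → average rank (1+2)/2 = 1.5.
Sample 2 values → pooled ranks: 10.73→1.5, 12.07→6, 10.93→3, 10.73→1.5
Rank sum = 1.5 + 6 + 3 + 1.5 = 12

12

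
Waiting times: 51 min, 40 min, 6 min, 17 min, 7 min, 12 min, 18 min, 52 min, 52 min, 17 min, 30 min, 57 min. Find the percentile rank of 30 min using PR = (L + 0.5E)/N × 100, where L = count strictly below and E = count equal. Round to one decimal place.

54.2

N = 12.
Strictly below 30: 6. Equal to 30: 1.
PR = (6 + 0.5·1)/12 × 100 = 54.2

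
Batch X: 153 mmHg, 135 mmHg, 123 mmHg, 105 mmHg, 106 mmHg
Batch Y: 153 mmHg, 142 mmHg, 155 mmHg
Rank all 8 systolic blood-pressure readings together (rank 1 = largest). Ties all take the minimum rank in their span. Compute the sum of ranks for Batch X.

28

Sorted (descending): 155, 153, 153, 142, 135, 123, 106, 105
The 2 values of 153 occupy positions 2–3 → each gets rank 2.
Batch X values → pooled ranks: 153→2, 135→5, 123→6, 105→8, 106→7
Rank sum = 2 + 5 + 6 + 8 + 7 = 28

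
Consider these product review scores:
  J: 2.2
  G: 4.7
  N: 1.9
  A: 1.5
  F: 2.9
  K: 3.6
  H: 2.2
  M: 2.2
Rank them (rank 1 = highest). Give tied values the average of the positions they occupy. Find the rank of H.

Sorted (descending): 4.7, 3.6, 2.9, 2.2, 2.2, 2.2, 1.9, 1.5
The 3 values of 2.2 occupy positions 4–6 → average rank 5.
H has value 2.2 → rank 5.

5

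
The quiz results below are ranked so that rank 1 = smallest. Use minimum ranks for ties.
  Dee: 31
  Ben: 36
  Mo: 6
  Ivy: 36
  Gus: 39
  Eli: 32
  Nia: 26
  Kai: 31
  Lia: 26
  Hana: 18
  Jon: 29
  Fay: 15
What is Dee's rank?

7

Sorted (ascending): 6, 15, 18, 26, 26, 29, 31, 31, 32, 36, 36, 39
The 2 values of 26 occupy positions 4–5 → each gets rank 4.
The 2 values of 31 occupy positions 7–8 → each gets rank 7.
The 2 values of 36 occupy positions 10–11 → each gets rank 10.
Dee has value 31 → rank 7.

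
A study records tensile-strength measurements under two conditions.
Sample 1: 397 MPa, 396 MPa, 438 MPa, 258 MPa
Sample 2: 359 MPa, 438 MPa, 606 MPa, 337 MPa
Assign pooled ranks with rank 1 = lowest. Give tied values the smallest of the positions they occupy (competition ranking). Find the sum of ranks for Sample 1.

Sorted (ascending): 258, 337, 359, 396, 397, 438, 438, 606
The 2 values of 438 occupy positions 6–7 → each gets rank 6.
Sample 1 values → pooled ranks: 397→5, 396→4, 438→6, 258→1
Rank sum = 5 + 4 + 6 + 1 = 16

16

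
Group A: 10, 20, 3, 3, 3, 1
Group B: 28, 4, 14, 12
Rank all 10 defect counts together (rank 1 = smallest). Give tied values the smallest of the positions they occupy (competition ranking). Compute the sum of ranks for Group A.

Sorted (ascending): 1, 3, 3, 3, 4, 10, 12, 14, 20, 28
The 3 values of 3 occupy positions 2–4 → each gets rank 2.
Group A values → pooled ranks: 10→6, 20→9, 3→2, 3→2, 3→2, 1→1
Rank sum = 6 + 9 + 2 + 2 + 2 + 1 = 22

22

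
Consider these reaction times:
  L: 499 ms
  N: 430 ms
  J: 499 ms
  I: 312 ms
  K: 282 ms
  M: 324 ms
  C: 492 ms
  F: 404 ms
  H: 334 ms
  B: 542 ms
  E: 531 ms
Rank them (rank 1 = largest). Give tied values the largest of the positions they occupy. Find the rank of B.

1

Sorted (descending): 542, 531, 499, 499, 492, 430, 404, 334, 324, 312, 282
The 2 values of 499 occupy positions 3–4 → each gets rank 4.
B has value 542 ms → rank 1.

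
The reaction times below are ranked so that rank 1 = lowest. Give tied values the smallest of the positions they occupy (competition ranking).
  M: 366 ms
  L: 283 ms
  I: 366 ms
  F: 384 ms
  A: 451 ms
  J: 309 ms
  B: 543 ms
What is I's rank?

Sorted (ascending): 283, 309, 366, 366, 384, 451, 543
The 2 values of 366 occupy positions 3–4 → each gets rank 3.
I has value 366 ms → rank 3.

3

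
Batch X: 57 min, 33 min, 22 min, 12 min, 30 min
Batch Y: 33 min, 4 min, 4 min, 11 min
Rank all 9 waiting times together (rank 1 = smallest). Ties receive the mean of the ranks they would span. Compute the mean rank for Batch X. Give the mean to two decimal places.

6.30

Sorted (ascending): 4, 4, 11, 12, 22, 30, 33, 33, 57
The 2 values of 4 occupy positions 1–2 → average rank (1+2)/2 = 1.5.
The 2 values of 33 occupy positions 7–8 → average rank (7+8)/2 = 7.5.
Batch X values → pooled ranks: 57→9, 33→7.5, 22→5, 12→4, 30→6
Mean rank = (9 + 7.5 + 5 + 4 + 6) / 5 = 6.30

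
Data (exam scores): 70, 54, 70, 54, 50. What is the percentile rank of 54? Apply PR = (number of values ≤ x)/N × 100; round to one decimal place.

N = 5.
Strictly below 54: 1. Equal to 54: 2.
PR = 3/5 × 100 = 60.0

60.0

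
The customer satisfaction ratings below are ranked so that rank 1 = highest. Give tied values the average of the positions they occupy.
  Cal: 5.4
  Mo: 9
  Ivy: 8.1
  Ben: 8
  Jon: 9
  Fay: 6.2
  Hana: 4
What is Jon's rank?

Sorted (descending): 9, 9, 8.1, 8, 6.2, 5.4, 4
The 2 values of 9 occupy positions 1–2 → average rank (1+2)/2 = 1.5.
Jon has value 9 → rank 1.5.

1.5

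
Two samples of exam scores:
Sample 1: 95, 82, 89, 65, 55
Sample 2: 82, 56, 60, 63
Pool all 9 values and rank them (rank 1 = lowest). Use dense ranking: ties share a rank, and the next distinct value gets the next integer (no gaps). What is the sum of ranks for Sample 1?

27

Sorted (ascending): 55, 56, 60, 63, 65, 82, 82, 89, 95
The 2 values of 82 share dense rank 6.
Remaining distinct values take the next consecutive integers.
Sample 1 values → pooled ranks: 95→8, 82→6, 89→7, 65→5, 55→1
Rank sum = 8 + 6 + 7 + 5 + 1 = 27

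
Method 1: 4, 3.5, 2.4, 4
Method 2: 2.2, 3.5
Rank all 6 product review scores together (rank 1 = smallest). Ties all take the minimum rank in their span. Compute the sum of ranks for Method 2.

4

Sorted (ascending): 2.2, 2.4, 3.5, 3.5, 4, 4
The 2 values of 3.5 occupy positions 3–4 → each gets rank 3.
The 2 values of 4 occupy positions 5–6 → each gets rank 5.
Method 2 values → pooled ranks: 2.2→1, 3.5→3
Rank sum = 1 + 3 = 4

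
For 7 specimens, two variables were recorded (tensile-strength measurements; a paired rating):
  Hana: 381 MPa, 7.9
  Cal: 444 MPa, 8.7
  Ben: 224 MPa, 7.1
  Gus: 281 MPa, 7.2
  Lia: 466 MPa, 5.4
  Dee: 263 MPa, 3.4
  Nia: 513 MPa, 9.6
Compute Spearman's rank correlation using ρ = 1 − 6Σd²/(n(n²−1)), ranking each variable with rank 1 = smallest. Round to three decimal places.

0.571

Ranks of variable 1: 4, 5, 1, 3, 6, 2, 7
Ranks of variable 2: 5, 6, 3, 4, 2, 1, 7
d = r₁ − r₂: -1, -1, -2, -1, 4, 1, 0
d²: 1, 1, 4, 1, 16, 1, 0; Σd² = 24
ρ = 1 − 6·24/(7·48) = 1 − 144/336 = 0.571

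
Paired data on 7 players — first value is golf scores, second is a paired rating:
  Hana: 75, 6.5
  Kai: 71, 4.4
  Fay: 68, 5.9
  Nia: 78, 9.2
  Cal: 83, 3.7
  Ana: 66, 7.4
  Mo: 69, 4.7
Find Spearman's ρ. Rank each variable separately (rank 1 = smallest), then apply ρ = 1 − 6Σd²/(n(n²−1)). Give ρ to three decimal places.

-0.250

Ranks of variable 1: 5, 4, 2, 6, 7, 1, 3
Ranks of variable 2: 5, 2, 4, 7, 1, 6, 3
d = r₁ − r₂: 0, 2, -2, -1, 6, -5, 0
d²: 0, 4, 4, 1, 36, 25, 0; Σd² = 70
ρ = 1 − 6·70/(7·48) = 1 − 420/336 = -0.250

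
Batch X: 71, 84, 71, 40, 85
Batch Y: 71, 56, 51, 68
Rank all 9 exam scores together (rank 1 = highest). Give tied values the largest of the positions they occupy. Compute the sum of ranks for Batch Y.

26

Sorted (descending): 85, 84, 71, 71, 71, 68, 56, 51, 40
The 3 values of 71 occupy positions 3–5 → each gets rank 5.
Batch Y values → pooled ranks: 71→5, 56→7, 51→8, 68→6
Rank sum = 5 + 7 + 8 + 6 = 26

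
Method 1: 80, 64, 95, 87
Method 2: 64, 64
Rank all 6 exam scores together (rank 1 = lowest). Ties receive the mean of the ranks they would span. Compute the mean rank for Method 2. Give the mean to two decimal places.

Sorted (ascending): 64, 64, 64, 80, 87, 95
The 3 values of 64 occupy positions 1–3 → average rank 2.
Method 2 values → pooled ranks: 64→2, 64→2
Mean rank = (2 + 2) / 2 = 2.00

2.00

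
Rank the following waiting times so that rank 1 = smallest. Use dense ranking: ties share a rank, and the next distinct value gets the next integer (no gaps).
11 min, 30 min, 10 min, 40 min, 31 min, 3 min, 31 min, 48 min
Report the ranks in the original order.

Sorted (ascending): 3, 10, 11, 30, 31, 31, 40, 48
The 2 values of 31 share dense rank 5.
Remaining distinct values take the next consecutive integers.

3, 4, 2, 6, 5, 1, 5, 7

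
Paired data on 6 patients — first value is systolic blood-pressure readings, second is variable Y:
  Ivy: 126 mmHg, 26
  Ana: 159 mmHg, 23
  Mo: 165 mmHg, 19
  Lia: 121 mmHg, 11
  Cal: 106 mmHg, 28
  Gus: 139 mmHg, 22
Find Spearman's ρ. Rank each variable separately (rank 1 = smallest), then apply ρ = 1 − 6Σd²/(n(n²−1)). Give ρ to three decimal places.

Ranks of variable 1: 3, 5, 6, 2, 1, 4
Ranks of variable 2: 5, 4, 2, 1, 6, 3
d = r₁ − r₂: -2, 1, 4, 1, -5, 1
d²: 4, 1, 16, 1, 25, 1; Σd² = 48
ρ = 1 − 6·48/(6·35) = 1 − 288/210 = -0.371

-0.371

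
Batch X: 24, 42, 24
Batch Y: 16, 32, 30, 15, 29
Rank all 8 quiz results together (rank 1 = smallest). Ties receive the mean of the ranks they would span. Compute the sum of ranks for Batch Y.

Sorted (ascending): 15, 16, 24, 24, 29, 30, 32, 42
The 2 values of 24 occupy positions 3–4 → average rank (3+4)/2 = 3.5.
Batch Y values → pooled ranks: 16→2, 32→7, 30→6, 15→1, 29→5
Rank sum = 2 + 7 + 6 + 1 + 5 = 21

21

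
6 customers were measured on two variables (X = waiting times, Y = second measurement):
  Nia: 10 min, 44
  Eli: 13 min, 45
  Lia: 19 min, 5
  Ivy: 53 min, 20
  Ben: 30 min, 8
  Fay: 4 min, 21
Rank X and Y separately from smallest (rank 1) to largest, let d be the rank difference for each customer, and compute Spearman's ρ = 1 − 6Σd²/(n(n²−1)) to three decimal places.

-0.543

Ranks of variable 1: 2, 3, 4, 6, 5, 1
Ranks of variable 2: 5, 6, 1, 3, 2, 4
d = r₁ − r₂: -3, -3, 3, 3, 3, -3
d²: 9, 9, 9, 9, 9, 9; Σd² = 54
ρ = 1 − 6·54/(6·35) = 1 − 324/210 = -0.543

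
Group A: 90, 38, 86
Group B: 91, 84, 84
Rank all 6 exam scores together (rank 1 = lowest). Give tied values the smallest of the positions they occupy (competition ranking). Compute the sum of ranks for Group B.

10

Sorted (ascending): 38, 84, 84, 86, 90, 91
The 2 values of 84 occupy positions 2–3 → each gets rank 2.
Group B values → pooled ranks: 91→6, 84→2, 84→2
Rank sum = 6 + 2 + 2 = 10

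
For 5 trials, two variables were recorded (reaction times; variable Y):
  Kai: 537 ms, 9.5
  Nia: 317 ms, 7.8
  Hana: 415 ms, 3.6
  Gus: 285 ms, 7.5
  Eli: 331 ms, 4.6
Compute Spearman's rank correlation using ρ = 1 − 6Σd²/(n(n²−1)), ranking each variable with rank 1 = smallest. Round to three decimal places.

0.100

Ranks of variable 1: 5, 2, 4, 1, 3
Ranks of variable 2: 5, 4, 1, 3, 2
d = r₁ − r₂: 0, -2, 3, -2, 1
d²: 0, 4, 9, 4, 1; Σd² = 18
ρ = 1 − 6·18/(5·24) = 1 − 108/120 = 0.100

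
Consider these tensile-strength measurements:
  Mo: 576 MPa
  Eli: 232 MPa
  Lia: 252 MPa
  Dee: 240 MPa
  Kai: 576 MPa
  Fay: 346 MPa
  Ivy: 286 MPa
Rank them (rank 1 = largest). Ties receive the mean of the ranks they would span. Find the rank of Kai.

Sorted (descending): 576, 576, 346, 286, 252, 240, 232
The 2 values of 576 occupy positions 1–2 → average rank (1+2)/2 = 1.5.
Kai has value 576 MPa → rank 1.5.

1.5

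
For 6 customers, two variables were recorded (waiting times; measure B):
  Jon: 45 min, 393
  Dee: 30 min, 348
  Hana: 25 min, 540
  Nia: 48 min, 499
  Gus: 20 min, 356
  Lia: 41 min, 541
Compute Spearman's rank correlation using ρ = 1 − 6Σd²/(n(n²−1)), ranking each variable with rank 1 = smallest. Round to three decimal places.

Ranks of variable 1: 5, 3, 2, 6, 1, 4
Ranks of variable 2: 3, 1, 5, 4, 2, 6
d = r₁ − r₂: 2, 2, -3, 2, -1, -2
d²: 4, 4, 9, 4, 1, 4; Σd² = 26
ρ = 1 − 6·26/(6·35) = 1 − 156/210 = 0.257

0.257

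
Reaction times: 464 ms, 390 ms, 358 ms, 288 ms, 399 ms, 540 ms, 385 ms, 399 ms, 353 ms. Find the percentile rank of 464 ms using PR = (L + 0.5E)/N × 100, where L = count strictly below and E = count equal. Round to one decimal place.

83.3

N = 9.
Strictly below 464: 7. Equal to 464: 1.
PR = (7 + 0.5·1)/9 × 100 = 83.3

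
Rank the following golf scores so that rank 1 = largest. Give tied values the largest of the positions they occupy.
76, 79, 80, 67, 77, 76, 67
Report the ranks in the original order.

Sorted (descending): 80, 79, 77, 76, 76, 67, 67
The 2 values of 76 occupy positions 4–5 → each gets rank 5.
The 2 values of 67 occupy positions 6–7 → each gets rank 7.

5, 2, 1, 7, 3, 5, 7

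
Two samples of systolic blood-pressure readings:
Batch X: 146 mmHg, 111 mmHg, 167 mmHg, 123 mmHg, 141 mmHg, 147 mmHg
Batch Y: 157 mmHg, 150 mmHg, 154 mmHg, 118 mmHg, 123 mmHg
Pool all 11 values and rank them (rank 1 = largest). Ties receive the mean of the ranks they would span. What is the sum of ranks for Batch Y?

Sorted (descending): 167, 157, 154, 150, 147, 146, 141, 123, 123, 118, 111
The 2 values of 123 occupy positions 8–9 → average rank (8+9)/2 = 8.5.
Batch Y values → pooled ranks: 157→2, 150→4, 154→3, 118→10, 123→8.5
Rank sum = 2 + 4 + 3 + 10 + 8.5 = 27.5

27.5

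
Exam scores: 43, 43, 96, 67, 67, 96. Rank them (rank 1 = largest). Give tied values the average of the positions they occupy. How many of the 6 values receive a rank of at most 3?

2

Sorted (descending): 96, 96, 67, 67, 43, 43
The 2 values of 96 occupy positions 1–2 → average rank (1+2)/2 = 1.5.
The 2 values of 67 occupy positions 3–4 → average rank (3+4)/2 = 3.5.
The 2 values of 43 occupy positions 5–6 → average rank (5+6)/2 = 5.5.
Ranks ≤ 3: {1.5, 1.5} → 2 values.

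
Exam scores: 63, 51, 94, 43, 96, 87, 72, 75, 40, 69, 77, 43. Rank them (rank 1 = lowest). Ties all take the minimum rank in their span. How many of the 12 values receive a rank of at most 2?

3

Sorted (ascending): 40, 43, 43, 51, 63, 69, 72, 75, 77, 87, 94, 96
The 2 values of 43 occupy positions 2–3 → each gets rank 2.
Ranks ≤ 2: {1, 2, 2} → 3 values.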